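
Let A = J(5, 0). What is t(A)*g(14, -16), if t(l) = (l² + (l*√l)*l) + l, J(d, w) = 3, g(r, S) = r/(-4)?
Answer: -42 - 63*√3/2 ≈ -96.560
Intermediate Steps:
g(r, S) = -r/4 (g(r, S) = r*(-¼) = -r/4)
A = 3
t(l) = l + l² + l^(5/2) (t(l) = (l² + l^(3/2)*l) + l = (l² + l^(5/2)) + l = l + l² + l^(5/2))
t(A)*g(14, -16) = (3 + 3² + 3^(5/2))*(-¼*14) = (3 + 9 + 9*√3)*(-7/2) = (12 + 9*√3)*(-7/2) = -42 - 63*√3/2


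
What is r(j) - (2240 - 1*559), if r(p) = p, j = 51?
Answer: -1630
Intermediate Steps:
r(j) - (2240 - 1*559) = 51 - (2240 - 1*559) = 51 - (2240 - 559) = 51 - 1*1681 = 51 - 1681 = -1630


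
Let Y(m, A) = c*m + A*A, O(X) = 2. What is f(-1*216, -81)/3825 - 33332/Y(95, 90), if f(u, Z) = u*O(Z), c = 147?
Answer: -3045044/1875525 ≈ -1.6236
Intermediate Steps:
f(u, Z) = 2*u (f(u, Z) = u*2 = 2*u)
Y(m, A) = A² + 147*m (Y(m, A) = 147*m + A*A = 147*m + A² = A² + 147*m)
f(-1*216, -81)/3825 - 33332/Y(95, 90) = (2*(-1*216))/3825 - 33332/(90² + 147*95) = (2*(-216))*(1/3825) - 33332/(8100 + 13965) = -432*1/3825 - 33332/22065 = -48/425 - 33332*1/22065 = -48/425 - 33332/22065 = -3045044/1875525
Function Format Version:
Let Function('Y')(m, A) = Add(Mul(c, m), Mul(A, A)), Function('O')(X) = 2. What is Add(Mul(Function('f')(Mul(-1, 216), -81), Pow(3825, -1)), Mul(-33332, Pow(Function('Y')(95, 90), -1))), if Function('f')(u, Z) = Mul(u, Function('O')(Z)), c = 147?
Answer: Rational(-3045044, 1875525) ≈ -1.6236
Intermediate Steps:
Function('f')(u, Z) = Mul(2, u) (Function('f')(u, Z) = Mul(u, 2) = Mul(2, u))
Function('Y')(m, A) = Add(Pow(A, 2), Mul(147, m)) (Function('Y')(m, A) = Add(Mul(147, m), Mul(A, A)) = Add(Mul(147, m), Pow(A, 2)) = Add(Pow(A, 2), Mul(147, m)))
Add(Mul(Function('f')(Mul(-1, 216), -81), Pow(3825, -1)), Mul(-33332, Pow(Function('Y')(95, 90), -1))) = Add(Mul(Mul(2, Mul(-1, 216)), Pow(3825, -1)), Mul(-33332, Pow(Add(Pow(90, 2), Mul(147, 95)), -1))) = Add(Mul(Mul(2, -216), Rational(1, 3825)), Mul(-33332, Pow(Add(8100, 13965), -1))) = Add(Mul(-432, Rational(1, 3825)), Mul(-33332, Pow(22065, -1))) = Add(Rational(-48, 425), Mul(-33332, Rational(1, 22065))) = Add(Rational(-48, 425), Rational(-33332, 22065)) = Rational(-3045044, 1875525)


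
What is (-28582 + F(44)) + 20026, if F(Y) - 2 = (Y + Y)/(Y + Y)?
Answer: -8553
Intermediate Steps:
F(Y) = 3 (F(Y) = 2 + (Y + Y)/(Y + Y) = 2 + (2*Y)/((2*Y)) = 2 + (2*Y)*(1/(2*Y)) = 2 + 1 = 3)
(-28582 + F(44)) + 20026 = (-28582 + 3) + 20026 = -28579 + 20026 = -8553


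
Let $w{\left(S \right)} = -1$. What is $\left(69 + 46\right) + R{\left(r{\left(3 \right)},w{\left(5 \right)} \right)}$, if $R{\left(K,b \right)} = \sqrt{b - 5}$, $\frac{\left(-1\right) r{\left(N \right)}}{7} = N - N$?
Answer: $115 + i \sqrt{6} \approx 115.0 + 2.4495 i$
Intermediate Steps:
$r{\left(N \right)} = 0$ ($r{\left(N \right)} = - 7 \left(N - N\right) = \left(-7\right) 0 = 0$)
$R{\left(K,b \right)} = \sqrt{-5 + b}$
$\left(69 + 46\right) + R{\left(r{\left(3 \right)},w{\left(5 \right)} \right)} = \left(69 + 46\right) + \sqrt{-5 - 1} = 115 + \sqrt{-6} = 115 + i \sqrt{6}$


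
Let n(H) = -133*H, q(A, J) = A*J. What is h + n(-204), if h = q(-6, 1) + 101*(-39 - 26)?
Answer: 20561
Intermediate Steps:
h = -6571 (h = -6*1 + 101*(-39 - 26) = -6 + 101*(-65) = -6 - 6565 = -6571)
h + n(-204) = -6571 - 133*(-204) = -6571 + 27132 = 20561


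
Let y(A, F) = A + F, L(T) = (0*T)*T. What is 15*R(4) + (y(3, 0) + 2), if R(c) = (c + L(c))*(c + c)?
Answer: 485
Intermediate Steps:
L(T) = 0 (L(T) = 0*T = 0)
R(c) = 2*c² (R(c) = (c + 0)*(c + c) = c*(2*c) = 2*c²)
15*R(4) + (y(3, 0) + 2) = 15*(2*4²) + ((3 + 0) + 2) = 15*(2*16) + (3 + 2) = 15*32 + 5 = 480 + 5 = 485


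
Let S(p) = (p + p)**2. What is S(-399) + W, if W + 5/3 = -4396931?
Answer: -11280386/3 ≈ -3.7601e+6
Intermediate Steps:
W = -13190798/3 (W = -5/3 - 4396931 = -13190798/3 ≈ -4.3969e+6)
S(p) = 4*p**2 (S(p) = (2*p)**2 = 4*p**2)
S(-399) + W = 4*(-399)**2 - 13190798/3 = 4*159201 - 13190798/3 = 636804 - 13190798/3 = -11280386/3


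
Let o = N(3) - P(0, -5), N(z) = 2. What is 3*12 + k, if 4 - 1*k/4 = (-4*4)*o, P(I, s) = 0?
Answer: 180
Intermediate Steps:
o = 2 (o = 2 - 1*0 = 2 + 0 = 2)
k = 144 (k = 16 - 4*(-4*4)*2 = 16 - (-64)*2 = 16 - 4*(-32) = 16 + 128 = 144)
3*12 + k = 3*12 + 144 = 36 + 144 = 180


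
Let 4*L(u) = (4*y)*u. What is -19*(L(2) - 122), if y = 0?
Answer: 2318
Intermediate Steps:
L(u) = 0 (L(u) = ((4*0)*u)/4 = (0*u)/4 = (¼)*0 = 0)
-19*(L(2) - 122) = -19*(0 - 122) = -19*(-122) = 2318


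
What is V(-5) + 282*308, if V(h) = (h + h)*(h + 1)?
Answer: 86896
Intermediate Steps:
V(h) = 2*h*(1 + h) (V(h) = (2*h)*(1 + h) = 2*h*(1 + h))
V(-5) + 282*308 = 2*(-5)*(1 - 5) + 282*308 = 2*(-5)*(-4) + 86856 = 40 + 86856 = 86896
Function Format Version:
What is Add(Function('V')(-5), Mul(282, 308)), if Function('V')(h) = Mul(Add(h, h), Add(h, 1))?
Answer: 86896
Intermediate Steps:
Function('V')(h) = Mul(2, h, Add(1, h)) (Function('V')(h) = Mul(Mul(2, h), Add(1, h)) = Mul(2, h, Add(1, h)))
Add(Function('V')(-5), Mul(282, 308)) = Add(Mul(2, -5, Add(1, -5)), Mul(282, 308)) = Add(Mul(2, -5, -4), 86856) = Add(40, 86856) = 86896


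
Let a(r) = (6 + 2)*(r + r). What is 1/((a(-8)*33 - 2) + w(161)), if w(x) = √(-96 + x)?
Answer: -4226/17859011 - √65/17859011 ≈ -0.00023708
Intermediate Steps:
a(r) = 16*r (a(r) = 8*(2*r) = 16*r)
1/((a(-8)*33 - 2) + w(161)) = 1/(((16*(-8))*33 - 2) + √(-96 + 161)) = 1/((-128*33 - 2) + √65) = 1/((-4224 - 2) + √65) = 1/(-4226 + √65)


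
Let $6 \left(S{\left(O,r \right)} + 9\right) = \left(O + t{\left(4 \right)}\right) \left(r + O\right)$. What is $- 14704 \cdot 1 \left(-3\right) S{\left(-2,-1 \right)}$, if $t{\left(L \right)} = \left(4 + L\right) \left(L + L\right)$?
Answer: $-1764480$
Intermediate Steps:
$t{\left(L \right)} = 2 L \left(4 + L\right)$ ($t{\left(L \right)} = \left(4 + L\right) 2 L = 2 L \left(4 + L\right)$)
$S{\left(O,r \right)} = -9 + \frac{\left(64 + O\right) \left(O + r\right)}{6}$ ($S{\left(O,r \right)} = -9 + \frac{\left(O + 2 \cdot 4 \left(4 + 4\right)\right) \left(r + O\right)}{6} = -9 + \frac{\left(O + 2 \cdot 4 \cdot 8\right) \left(O + r\right)}{6} = -9 + \frac{\left(O + 64\right) \left(O + r\right)}{6} = -9 + \frac{\left(64 + O\right) \left(O + r\right)}{6}$)
$- 14704 \cdot 1 \left(-3\right) S{\left(-2,-1 \right)} = - 14704 \cdot 1 \left(-3\right) \left(-9 + \frac{\left(-2\right)^{2}}{6} + \frac{32}{3} \left(-2\right) + \frac{32}{3} \left(-1\right) + \frac{1}{6} \left(-2\right) \left(-1\right)\right) = - 14704 \left(- 3 \left(-9 + \frac{1}{6} \cdot 4 - \frac{64}{3} - \frac{32}{3} + \frac{1}{3}\right)\right) = - 14704 \left(- 3 \left(-9 + \frac{2}{3} - \frac{64}{3} - \frac{32}{3} + \frac{1}{3}\right)\right) = - 14704 \left(\left(-3\right) \left(-40\right)\right) = \left(-14704\right) 120 = -1764480$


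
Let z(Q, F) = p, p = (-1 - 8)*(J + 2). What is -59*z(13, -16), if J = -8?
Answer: -3186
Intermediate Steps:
p = 54 (p = (-1 - 8)*(-8 + 2) = -9*(-6) = 54)
z(Q, F) = 54
-59*z(13, -16) = -59*54 = -3186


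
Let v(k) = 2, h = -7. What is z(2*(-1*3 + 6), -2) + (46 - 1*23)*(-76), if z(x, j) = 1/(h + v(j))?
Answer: -8741/5 ≈ -1748.2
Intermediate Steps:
z(x, j) = -⅕ (z(x, j) = 1/(-7 + 2) = 1/(-5) = -⅕)
z(2*(-1*3 + 6), -2) + (46 - 1*23)*(-76) = -⅕ + (46 - 1*23)*(-76) = -⅕ + (46 - 23)*(-76) = -⅕ + 23*(-76) = -⅕ - 1748 = -8741/5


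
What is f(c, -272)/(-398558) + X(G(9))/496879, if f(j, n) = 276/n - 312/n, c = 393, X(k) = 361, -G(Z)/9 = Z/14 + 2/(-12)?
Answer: 9779329873/13466386832776 ≈ 0.00072620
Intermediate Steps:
G(Z) = 3/2 - 9*Z/14 (G(Z) = -9*(Z/14 + 2/(-12)) = -9*(Z*(1/14) + 2*(-1/12)) = -9*(Z/14 - ⅙) = -9*(-⅙ + Z/14) = 3/2 - 9*Z/14)
f(j, n) = -36/n
f(c, -272)/(-398558) + X(G(9))/496879 = -36/(-272)/(-398558) + 361/496879 = -36*(-1/272)*(-1/398558) + 361*(1/496879) = (9/68)*(-1/398558) + 361/496879 = -9/27101944 + 361/496879 = 9779329873/13466386832776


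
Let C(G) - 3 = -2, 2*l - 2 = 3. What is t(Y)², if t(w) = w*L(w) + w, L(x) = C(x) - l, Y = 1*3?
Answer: 9/4 ≈ 2.2500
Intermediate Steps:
Y = 3
l = 5/2 (l = 1 + (½)*3 = 1 + 3/2 = 5/2 ≈ 2.5000)
C(G) = 1 (C(G) = 3 - 2 = 1)
L(x) = -3/2 (L(x) = 1 - 1*5/2 = 1 - 5/2 = -3/2)
t(w) = -w/2 (t(w) = w*(-3/2) + w = -3*w/2 + w = -w/2)
t(Y)² = (-½*3)² = (-3/2)² = 9/4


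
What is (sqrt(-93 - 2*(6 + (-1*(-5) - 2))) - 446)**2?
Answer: (446 - I*sqrt(111))**2 ≈ 1.9881e+5 - 9397.8*I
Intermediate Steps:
(sqrt(-93 - 2*(6 + (-1*(-5) - 2))) - 446)**2 = (sqrt(-93 - 2*(6 + (5 - 2))) - 446)**2 = (sqrt(-93 - 2*(6 + 3)) - 446)**2 = (sqrt(-93 - 2*9) - 446)**2 = (sqrt(-93 - 18) - 446)**2 = (sqrt(-111) - 446)**2 = (I*sqrt(111) - 446)**2 = (-446 + I*sqrt(111))**2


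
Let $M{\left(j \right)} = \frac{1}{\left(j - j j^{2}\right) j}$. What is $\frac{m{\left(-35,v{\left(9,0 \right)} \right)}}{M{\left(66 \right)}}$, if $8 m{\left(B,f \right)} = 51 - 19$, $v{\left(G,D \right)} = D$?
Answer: $-75881520$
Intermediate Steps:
$m{\left(B,f \right)} = 4$ ($m{\left(B,f \right)} = \frac{51 - 19}{8} = \frac{1}{8} \cdot 32 = 4$)
$M{\left(j \right)} = \frac{1}{j \left(j - j^{3}\right)}$ ($M{\left(j \right)} = \frac{1}{\left(j - j^{3}\right) j} = \frac{1}{j \left(j - j^{3}\right)}$)
$\frac{m{\left(-35,v{\left(9,0 \right)} \right)}}{M{\left(66 \right)}} = \frac{4}{\left(-1\right) \frac{1}{66^{4} - 66^{2}}} = \frac{4}{\left(-1\right) \frac{1}{18974736 - 4356}} = \frac{4}{\left(-1\right) \frac{1}{18970380}} = \frac{4}{- \frac{1}{18970380}} = 4 \left(-18970380\right) = -75881520$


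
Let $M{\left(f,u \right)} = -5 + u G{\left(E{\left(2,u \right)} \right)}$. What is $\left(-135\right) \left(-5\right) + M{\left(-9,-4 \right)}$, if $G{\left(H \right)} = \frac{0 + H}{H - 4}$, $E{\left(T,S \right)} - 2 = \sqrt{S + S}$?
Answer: $\frac{2 \left(333 \sqrt{2} + 337 i\right)}{i + \sqrt{2}} \approx 668.67 + 3.7712 i$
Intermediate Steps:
$E{\left(T,S \right)} = 2 + \sqrt{2} \sqrt{S}$ ($E{\left(T,S \right)} = 2 + \sqrt{S + S} = 2 + \sqrt{2 S} = 2 + \sqrt{2} \sqrt{S}$)
$G{\left(H \right)} = \frac{H}{-4 + H}$
$M{\left(f,u \right)} = -5 + \frac{u \left(2 + \sqrt{2} \sqrt{u}\right)}{-2 + \sqrt{2} \sqrt{u}}$ ($M{\left(f,u \right)} = -5 + u \frac{2 + \sqrt{2} \sqrt{u}}{-4 + \left(2 + \sqrt{2} \sqrt{u}\right)} = -5 + u \frac{2 + \sqrt{2} \sqrt{u}}{-2 + \sqrt{2} \sqrt{u}} = -5 + \frac{u \left(2 + \sqrt{2} \sqrt{u}\right)}{-2 + \sqrt{2} \sqrt{u}}$)
$\left(-135\right) \left(-5\right) + M{\left(-9,-4 \right)} = \left(-135\right) \left(-5\right) + \frac{10 - 4 \left(2 + \sqrt{2} \sqrt{-4}\right) - 5 \sqrt{2} \sqrt{-4}}{-2 + \sqrt{2} \sqrt{-4}} = 675 + \frac{10 - 4 \left(2 + \sqrt{2} \cdot 2 i\right) - 5 \sqrt{2} \cdot 2 i}{-2 + \sqrt{2} \cdot 2 i} = 675 + \frac{10 - 4 \left(2 + 2 i \sqrt{2}\right) - 10 i \sqrt{2}}{-2 + 2 i \sqrt{2}} = 675 + \frac{10 - \left(8 + 8 i \sqrt{2}\right) - 10 i \sqrt{2}}{-2 + 2 i \sqrt{2}} = 675 + \frac{2 - 18 i \sqrt{2}}{-2 + 2 i \sqrt{2}}$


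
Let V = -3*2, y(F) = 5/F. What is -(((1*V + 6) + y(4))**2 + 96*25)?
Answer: -38425/16 ≈ -2401.6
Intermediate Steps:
V = -6
-(((1*V + 6) + y(4))**2 + 96*25) = -(((1*(-6) + 6) + 5/4)**2 + 96*25) = -(((-6 + 6) + 5*(1/4))**2 + 2400) = -((0 + 5/4)**2 + 2400) = -((5/4)**2 + 2400) = -(25/16 + 2400) = -1*38425/16 = -38425/16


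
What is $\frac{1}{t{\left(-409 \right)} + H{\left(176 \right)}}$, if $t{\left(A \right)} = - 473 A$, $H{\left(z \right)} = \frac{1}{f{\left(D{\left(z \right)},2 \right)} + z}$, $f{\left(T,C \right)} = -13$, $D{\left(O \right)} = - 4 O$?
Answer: $\frac{163}{31533492} \approx 5.1691 \cdot 10^{-6}$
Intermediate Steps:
$H{\left(z \right)} = \frac{1}{-13 + z}$
$\frac{1}{t{\left(-409 \right)} + H{\left(176 \right)}} = \frac{1}{\left(-473\right) \left(-409\right) + \frac{1}{-13 + 176}} = \frac{1}{193457 + \frac{1}{163}} = \frac{1}{\frac{31533492}{163}} = \frac{163}{31533492}$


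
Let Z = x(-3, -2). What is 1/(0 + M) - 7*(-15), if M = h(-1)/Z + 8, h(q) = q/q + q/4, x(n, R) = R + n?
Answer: 16505/157 ≈ 105.13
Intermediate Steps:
Z = -5 (Z = -2 - 3 = -5)
h(q) = 1 + q/4 (h(q) = 1 + q*(¼) = 1 + q/4)
M = 157/20 (M = (1 + (¼)*(-1))/(-5) + 8 = (1 - ¼)*(-⅕) + 8 = (¾)*(-⅕) + 8 = -3/20 + 8 = 157/20 ≈ 7.8500)
1/(0 + M) - 7*(-15) = 1/(0 + 157/20) - 7*(-15) = 1/(157/20) + 105 = 20/157 + 105 = 16505/157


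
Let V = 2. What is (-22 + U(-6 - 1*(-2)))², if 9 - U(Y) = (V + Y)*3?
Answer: 49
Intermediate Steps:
U(Y) = 3 - 3*Y (U(Y) = 9 - (2 + Y)*3 = 9 - (6 + 3*Y) = 9 + (-6 - 3*Y) = 3 - 3*Y)
(-22 + U(-6 - 1*(-2)))² = (-22 + (3 - 3*(-6 - 1*(-2))))² = (-22 + (3 - 3*(-6 + 2)))² = (-22 + (3 - 3*(-4)))² = (-22 + (3 + 12))² = (-22 + 15)² = (-7)² = 49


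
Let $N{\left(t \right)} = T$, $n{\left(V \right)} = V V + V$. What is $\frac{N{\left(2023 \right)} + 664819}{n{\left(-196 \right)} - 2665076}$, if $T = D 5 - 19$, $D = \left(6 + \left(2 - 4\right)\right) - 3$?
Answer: $- \frac{664805}{2626856} \approx -0.25308$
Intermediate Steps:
$D = 1$ ($D = \left(6 + \left(2 - 4\right)\right) - 3 = \left(6 - 2\right) - 3 = 4 - 3 = 1$)
$n{\left(V \right)} = V + V^{2}$ ($n{\left(V \right)} = V^{2} + V = V + V^{2}$)
$T = -14$ ($T = 1 \cdot 5 - 19 = 5 - 19 = -14$)
$N{\left(t \right)} = -14$
$\frac{N{\left(2023 \right)} + 664819}{n{\left(-196 \right)} - 2665076} = \frac{-14 + 664819}{- 196 \left(1 - 196\right) - 2665076} = \frac{664805}{\left(-196\right) \left(-195\right) - 2665076} = \frac{664805}{38220 - 2665076} = \frac{664805}{-2626856} = 664805 \left(- \frac{1}{2626856}\right) = - \frac{664805}{2626856}$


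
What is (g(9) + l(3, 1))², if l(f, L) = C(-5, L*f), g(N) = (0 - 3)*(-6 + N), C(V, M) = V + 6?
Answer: 64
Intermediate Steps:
C(V, M) = 6 + V
g(N) = 18 - 3*N (g(N) = -3*(-6 + N) = 18 - 3*N)
l(f, L) = 1 (l(f, L) = 6 - 5 = 1)
(g(9) + l(3, 1))² = ((18 - 3*9) + 1)² = ((18 - 27) + 1)² = (-9 + 1)² = (-8)² = 64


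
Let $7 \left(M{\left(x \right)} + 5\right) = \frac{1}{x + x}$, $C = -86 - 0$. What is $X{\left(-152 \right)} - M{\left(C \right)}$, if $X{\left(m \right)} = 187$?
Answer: $\frac{231169}{1204} \approx 192.0$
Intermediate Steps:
$C = -86$ ($C = -86 + 0 = -86$)
$M{\left(x \right)} = -5 + \frac{1}{14 x}$ ($M{\left(x \right)} = -5 + \frac{1}{7 \left(x + x\right)} = -5 + \frac{1}{7 \cdot 2 x} = -5 + \frac{\frac{1}{2} \frac{1}{x}}{7} = -5 + \frac{1}{14 x}$)
$X{\left(-152 \right)} - M{\left(C \right)} = 187 - \left(-5 + \frac{1}{14 \left(-86\right)}\right) = 187 - \left(-5 + \frac{1}{14} \left(- \frac{1}{86}\right)\right) = 187 - \left(-5 - \frac{1}{1204}\right) = 187 - - \frac{6021}{1204} = 187 + \frac{6021}{1204} = \frac{231169}{1204}$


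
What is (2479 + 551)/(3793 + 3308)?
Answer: 1010/2367 ≈ 0.42670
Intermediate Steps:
(2479 + 551)/(3793 + 3308) = 3030/7101 = 3030*(1/7101) = 1010/2367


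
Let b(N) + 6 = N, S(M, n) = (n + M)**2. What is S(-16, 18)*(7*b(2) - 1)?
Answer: -116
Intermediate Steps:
S(M, n) = (M + n)**2
b(N) = -6 + N
S(-16, 18)*(7*b(2) - 1) = (-16 + 18)**2*(7*(-6 + 2) - 1) = 2**2*(7*(-4) - 1) = 4*(-28 - 1) = 4*(-29) = -116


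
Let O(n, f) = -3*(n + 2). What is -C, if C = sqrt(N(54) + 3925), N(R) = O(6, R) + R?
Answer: -sqrt(3955) ≈ -62.889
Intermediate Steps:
O(n, f) = -6 - 3*n (O(n, f) = -3*(2 + n) = -6 - 3*n)
N(R) = -24 + R (N(R) = (-6 - 3*6) + R = (-6 - 18) + R = -24 + R)
C = sqrt(3955) (C = sqrt((-24 + 54) + 3925) = sqrt(30 + 3925) = sqrt(3955) ≈ 62.889)
-C = -sqrt(3955)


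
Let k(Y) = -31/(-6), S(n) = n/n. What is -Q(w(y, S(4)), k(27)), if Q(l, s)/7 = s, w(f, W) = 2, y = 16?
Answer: -217/6 ≈ -36.167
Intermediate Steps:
S(n) = 1
k(Y) = 31/6 (k(Y) = -31*(-⅙) = 31/6)
Q(l, s) = 7*s
-Q(w(y, S(4)), k(27)) = -7*31/6 = -1*217/6 = -217/6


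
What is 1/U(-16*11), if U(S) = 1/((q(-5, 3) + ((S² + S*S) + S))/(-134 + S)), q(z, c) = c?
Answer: -61779/310 ≈ -199.29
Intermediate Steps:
U(S) = (-134 + S)/(3 + S + 2*S²) (U(S) = 1/((3 + ((S² + S*S) + S))/(-134 + S)) = 1/((3 + ((S² + S²) + S))/(-134 + S)) = 1/((3 + (2*S² + S))/(-134 + S)) = 1/((3 + (S + 2*S²))/(-134 + S)) = 1/((3 + S + 2*S²)/(-134 + S)) = (-134 + S)/(3 + S + 2*S²))
1/U(-16*11) = 1/((-134 - 16*11)/(3 - 16*11 + 2*(-16*11)²)) = 1/((-134 - 176)/(3 - 176 + 2*(-176)²)) = 1/(-310/(3 - 176 + 2*30976)) = 1/(-310/(3 - 176 + 61952)) = 1/(-310/61779) = -61779/310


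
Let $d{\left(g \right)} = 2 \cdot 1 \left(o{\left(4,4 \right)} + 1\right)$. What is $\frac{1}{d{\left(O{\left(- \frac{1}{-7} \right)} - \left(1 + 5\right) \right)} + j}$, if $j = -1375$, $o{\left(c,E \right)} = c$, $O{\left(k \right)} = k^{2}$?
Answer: $- \frac{1}{1365} \approx -0.0007326$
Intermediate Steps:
$d{\left(g \right)} = 10$ ($d{\left(g \right)} = 2 \cdot 1 \left(4 + 1\right) = 2 \cdot 5 = 10$)
$\frac{1}{d{\left(O{\left(- \frac{1}{-7} \right)} - \left(1 + 5\right) \right)} + j} = \frac{1}{10 - 1375} = \frac{1}{-1365} = - \frac{1}{1365}$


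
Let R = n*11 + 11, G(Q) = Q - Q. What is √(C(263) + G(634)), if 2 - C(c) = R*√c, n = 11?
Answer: √(2 - 132*√263) ≈ 46.246*I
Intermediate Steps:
G(Q) = 0
R = 132 (R = 11*11 + 11 = 121 + 11 = 132)
C(c) = 2 - 132*√c
√(C(263) + G(634)) = √((2 - 132*√263) + 0) = √(2 - 132*√263)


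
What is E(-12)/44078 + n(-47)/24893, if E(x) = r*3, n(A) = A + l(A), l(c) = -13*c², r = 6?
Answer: -633705759/548616827 ≈ -1.1551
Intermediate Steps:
n(A) = A - 13*A²
E(x) = 18 (E(x) = 6*3 = 18)
E(-12)/44078 + n(-47)/24893 = 18/44078 - 47*(1 - 13*(-47))/24893 = 18*(1/44078) - 47*(1 + 611)*(1/24893) = 9/22039 - 47*612*(1/24893) = 9/22039 - 28764*1/24893 = 9/22039 - 28764/24893 = -633705759/548616827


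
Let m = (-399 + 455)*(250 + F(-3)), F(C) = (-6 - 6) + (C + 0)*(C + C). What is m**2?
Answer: 205520896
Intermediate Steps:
F(C) = -12 + 2*C**2 (F(C) = -12 + C*(2*C) = -12 + 2*C**2)
m = 14336 (m = (-399 + 455)*(250 + (-12 + 2*(-3)**2)) = 56*(250 + (-12 + 2*9)) = 56*(250 + (-12 + 18)) = 56*(250 + 6) = 56*256 = 14336)
m**2 = 14336**2 = 205520896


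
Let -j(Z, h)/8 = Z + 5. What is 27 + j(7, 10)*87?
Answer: -8325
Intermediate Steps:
j(Z, h) = -40 - 8*Z (j(Z, h) = -8*(Z + 5) = -8*(5 + Z) = -40 - 8*Z)
27 + j(7, 10)*87 = 27 + (-40 - 8*7)*87 = 27 + (-40 - 56)*87 = 27 - 96*87 = 27 - 8352 = -8325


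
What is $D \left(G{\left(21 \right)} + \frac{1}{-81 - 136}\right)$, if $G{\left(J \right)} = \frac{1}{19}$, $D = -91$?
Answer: $- \frac{2574}{589} \approx -4.3701$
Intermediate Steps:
$G{\left(J \right)} = \frac{1}{19}$
$D \left(G{\left(21 \right)} + \frac{1}{-81 - 136}\right) = - 91 \left(\frac{1}{19} + \frac{1}{-81 - 136}\right) = - 91 \left(\frac{1}{19} + \frac{1}{-217}\right) = - 91 \left(\frac{1}{19} - \frac{1}{217}\right) = \left(-91\right) \frac{198}{4123} = - \frac{2574}{589}$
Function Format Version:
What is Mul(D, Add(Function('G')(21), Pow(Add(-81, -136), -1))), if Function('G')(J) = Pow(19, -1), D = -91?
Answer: Rational(-2574, 589) ≈ -4.3701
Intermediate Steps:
Function('G')(J) = Rational(1, 19)
Mul(D, Add(Function('G')(21), Pow(Add(-81, -136), -1))) = Mul(-91, Add(Rational(1, 19), Pow(Add(-81, -136), -1))) = Mul(-91, Add(Rational(1, 19), Pow(-217, -1))) = Mul(-91, Add(Rational(1, 19), Rational(-1, 217))) = Mul(-91, Rational(198, 4123)) = Rational(-2574, 589)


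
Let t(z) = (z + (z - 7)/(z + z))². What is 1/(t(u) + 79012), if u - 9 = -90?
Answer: 6561/560869021 ≈ 1.1698e-5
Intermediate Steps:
u = -81 (u = 9 - 90 = -81)
t(z) = (z + (-7 + z)/(2*z))² (t(z) = (z + (-7 + z)/((2*z)))² = (z + (-7 + z)*(1/(2*z)))² = (z + (-7 + z)/(2*z))²)
1/(t(u) + 79012) = 1/((¼)*(-7 - 81 + 2*(-81)²)²/(-81)² + 79012) = 1/((¼)*(1/6561)*(-7 - 81 + 2*6561)² + 79012) = 1/((¼)*(1/6561)*(-7 - 81 + 13122)² + 79012) = 1/((¼)*(1/6561)*13034² + 79012) = 1/((¼)*(1/6561)*169885156 + 79012) = 1/(42471289/6561 + 79012) = 1/(560869021/6561) = 6561/560869021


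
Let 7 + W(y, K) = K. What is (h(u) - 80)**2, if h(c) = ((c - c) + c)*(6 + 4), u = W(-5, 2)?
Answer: 16900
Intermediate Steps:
W(y, K) = -7 + K
u = -5 (u = -7 + 2 = -5)
h(c) = 10*c (h(c) = (0 + c)*10 = c*10 = 10*c)
(h(u) - 80)**2 = (10*(-5) - 80)**2 = (-50 - 80)**2 = (-130)**2 = 16900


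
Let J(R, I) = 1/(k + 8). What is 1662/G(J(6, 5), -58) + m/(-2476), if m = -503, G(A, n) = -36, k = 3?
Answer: -341417/7428 ≈ -45.964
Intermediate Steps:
J(R, I) = 1/11 (J(R, I) = 1/(3 + 8) = 1/11)
1662/G(J(6, 5), -58) + m/(-2476) = 1662/(-36) - 503/(-2476) = 1662*(-1/36) - 503*(-1/2476) = -277/6 + 503/2476 = -341417/7428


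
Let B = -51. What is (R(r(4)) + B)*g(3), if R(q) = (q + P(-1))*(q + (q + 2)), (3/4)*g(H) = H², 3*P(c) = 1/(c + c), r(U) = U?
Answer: -152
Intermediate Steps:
P(c) = 1/(6*c) (P(c) = 1/(3*(c + c)) = 1/(3*((2*c))) = (1/(2*c))/3 = 1/(6*c))
g(H) = 4*H²/3
R(q) = (2 + 2*q)*(-⅙ + q) (R(q) = (q + (⅙)/(-1))*(q + (q + 2)) = (q + (⅙)*(-1))*(q + (2 + q)) = (q - ⅙)*(2 + 2*q) = (-⅙ + q)*(2 + 2*q) = (2 + 2*q)*(-⅙ + q))
(R(r(4)) + B)*g(3) = ((-⅓ + 2*4² + (5/3)*4) - 51)*((4/3)*3²) = ((-⅓ + 2*16 + 20/3) - 51)*((4/3)*9) = ((-⅓ + 32 + 20/3) - 51)*12 = (115/3 - 51)*12 = -38/3*12 = -152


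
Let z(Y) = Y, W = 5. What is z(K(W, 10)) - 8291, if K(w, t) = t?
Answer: -8281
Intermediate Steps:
z(K(W, 10)) - 8291 = 10 - 8291 = -8281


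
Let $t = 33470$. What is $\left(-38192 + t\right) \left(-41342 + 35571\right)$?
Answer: $27250662$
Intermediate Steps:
$\left(-38192 + t\right) \left(-41342 + 35571\right) = \left(-38192 + 33470\right) \left(-41342 + 35571\right) = \left(-4722\right) \left(-5771\right) = 27250662$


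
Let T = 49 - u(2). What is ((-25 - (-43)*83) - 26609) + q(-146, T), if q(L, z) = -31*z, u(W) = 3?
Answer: -24491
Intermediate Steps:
T = 46 (T = 49 - 1*3 = 49 - 3 = 46)
((-25 - (-43)*83) - 26609) + q(-146, T) = ((-25 - (-43)*83) - 26609) - 31*46 = ((-25 - 43*(-83)) - 26609) - 1426 = ((-25 + 3569) - 26609) - 1426 = (3544 - 26609) - 1426 = -23065 - 1426 = -24491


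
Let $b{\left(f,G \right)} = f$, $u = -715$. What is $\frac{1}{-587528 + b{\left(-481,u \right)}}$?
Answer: $- \frac{1}{588009} \approx -1.7007 \cdot 10^{-6}$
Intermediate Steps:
$\frac{1}{-587528 + b{\left(-481,u \right)}} = \frac{1}{-587528 - 481} = \frac{1}{-588009} = - \frac{1}{588009}$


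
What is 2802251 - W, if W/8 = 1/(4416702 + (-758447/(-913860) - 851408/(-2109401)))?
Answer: 23858551215490895787155717/8514066447119232847 ≈ 2.8023e+6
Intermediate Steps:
W = 15421577582880/8514066447119232847 (W = 8/(4416702 + (-758447/(-913860) - 851408/(-2109401))) = 8/(4416702 + (-758447*(-1/913860) - 851408*(-1/2109401))) = 8/(4416702 + (758447/913860 + 851408/2109401)) = 8/(4416702 + 2377936575127/1927697197860) = 8/(8514066447119232847/1927697197860) = 8*(1927697197860/8514066447119232847) = 15421577582880/8514066447119232847 ≈ 1.8113e-6)
2802251 - W = 2802251 - 1*15421577582880/8514066447119232847 = 2802251 - 15421577582880/8514066447119232847 = 23858551215490895787155717/8514066447119232847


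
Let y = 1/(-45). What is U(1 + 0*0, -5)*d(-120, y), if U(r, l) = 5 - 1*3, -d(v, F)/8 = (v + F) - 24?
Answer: 103696/45 ≈ 2304.4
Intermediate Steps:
y = -1/45 ≈ -0.022222
d(v, F) = 192 - 8*F - 8*v (d(v, F) = -8*((v + F) - 24) = -8*((F + v) - 24) = -8*(-24 + F + v) = 192 - 8*F - 8*v)
U(r, l) = 2 (U(r, l) = 5 - 3 = 2)
U(1 + 0*0, -5)*d(-120, y) = 2*(192 - 8*(-1/45) - 8*(-120)) = 2*(192 + 8/45 + 960) = 2*(51848/45) = 103696/45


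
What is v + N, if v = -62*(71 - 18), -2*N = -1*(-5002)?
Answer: -5787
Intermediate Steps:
N = -2501 (N = -(-1)*(-5002)/2 = -½*5002 = -2501)
v = -3286 (v = -62*53 = -3286)
v + N = -3286 - 2501 = -5787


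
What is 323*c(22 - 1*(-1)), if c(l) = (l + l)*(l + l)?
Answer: 683468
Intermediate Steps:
c(l) = 4*l**2 (c(l) = (2*l)*(2*l) = 4*l**2)
323*c(22 - 1*(-1)) = 323*(4*(22 - 1*(-1))**2) = 323*(4*(22 + 1)**2) = 323*(4*23**2) = 323*(4*529) = 323*2116 = 683468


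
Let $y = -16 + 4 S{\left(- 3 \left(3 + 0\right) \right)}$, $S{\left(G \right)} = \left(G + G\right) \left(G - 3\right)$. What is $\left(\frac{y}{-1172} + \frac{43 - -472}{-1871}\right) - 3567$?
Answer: $- \frac{1955987648}{548203} \approx -3568.0$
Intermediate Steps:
$S{\left(G \right)} = 2 G \left(-3 + G\right)$
$y = 848$ ($y = -16 + 4 \cdot 2 \left(- 3 \left(3 + 0\right)\right) \left(-3 - 3 \left(3 + 0\right)\right) = -16 + 4 \cdot 2 \left(\left(-3\right) 3\right) \left(-3 - 9\right) = -16 + 4 \cdot 2 \left(-9\right) \left(-3 - 9\right) = -16 + 4 \cdot 2 \left(-9\right) \left(-12\right) = -16 + 4 \cdot 216 = -16 + 864 = 848$)
$\left(\frac{y}{-1172} + \frac{43 - -472}{-1871}\right) - 3567 = \left(\frac{848}{-1172} + \frac{43 - -472}{-1871}\right) - 3567 = \left(848 \left(- \frac{1}{1172}\right) + \left(43 + 472\right) \left(- \frac{1}{1871}\right)\right) - 3567 = \left(- \frac{212}{293} + 515 \left(- \frac{1}{1871}\right)\right) - 3567 = \left(- \frac{212}{293} - \frac{515}{1871}\right) - 3567 = - \frac{547547}{548203} - 3567 = - \frac{1955987648}{548203}$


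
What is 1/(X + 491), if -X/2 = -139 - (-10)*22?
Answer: 1/329 ≈ 0.0030395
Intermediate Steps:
X = -162 (X = -2*(-139 - (-10)*22) = -2*(-139 - 1*(-220)) = -2*(-139 + 220) = -2*81 = -162)
1/(X + 491) = 1/(-162 + 491) = 1/329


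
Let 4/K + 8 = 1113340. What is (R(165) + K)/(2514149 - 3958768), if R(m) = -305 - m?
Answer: 130816509/402085140127 ≈ 0.00032535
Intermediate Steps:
K = 1/278333 (K = 4/(-8 + 1113340) = 4/1113332 = 4*(1/1113332) = 1/278333 ≈ 3.5928e-6)
(R(165) + K)/(2514149 - 3958768) = ((-305 - 1*165) + 1/278333)/(2514149 - 3958768) = ((-305 - 165) + 1/278333)/(-1444619) = (-470 + 1/278333)*(-1/1444619) = -130816509/278333*(-1/1444619) = 130816509/402085140127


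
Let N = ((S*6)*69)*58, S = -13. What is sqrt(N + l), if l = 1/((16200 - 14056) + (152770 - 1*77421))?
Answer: I*sqrt(1874548300958151)/77493 ≈ 558.71*I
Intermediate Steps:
l = 1/77493 (l = 1/(2144 + (152770 - 77421)) = 1/(2144 + 75349) = 1/77493 ≈ 1.2904e-5)
N = -312156 (N = (-13*6*69)*58 = -78*69*58 = -5382*58 = -312156)
sqrt(N + l) = sqrt(-312156 + 1/77493) = sqrt(-24189904907/77493) = I*sqrt(1874548300958151)/77493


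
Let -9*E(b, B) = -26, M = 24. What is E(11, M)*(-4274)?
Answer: -111124/9 ≈ -12347.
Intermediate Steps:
E(b, B) = 26/9 (E(b, B) = -⅑*(-26) = 26/9)
E(11, M)*(-4274) = (26/9)*(-4274) = -111124/9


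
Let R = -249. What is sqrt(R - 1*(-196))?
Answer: I*sqrt(53) ≈ 7.2801*I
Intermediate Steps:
sqrt(R - 1*(-196)) = sqrt(-249 - 1*(-196)) = sqrt(-249 + 196) = sqrt(-53) = I*sqrt(53)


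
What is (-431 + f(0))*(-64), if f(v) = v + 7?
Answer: 27136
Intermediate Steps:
f(v) = 7 + v
(-431 + f(0))*(-64) = (-431 + (7 + 0))*(-64) = (-431 + 7)*(-64) = -424*(-64) = 27136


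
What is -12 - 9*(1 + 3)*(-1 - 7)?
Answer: 276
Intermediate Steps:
-12 - 9*(1 + 3)*(-1 - 7) = -12 - 36*(-8) = -12 - 9*(-32) = -12 + 288 = 276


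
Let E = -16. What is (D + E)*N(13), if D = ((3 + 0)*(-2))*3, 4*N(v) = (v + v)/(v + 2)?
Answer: -221/15 ≈ -14.733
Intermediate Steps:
N(v) = v/(2*(2 + v)) (N(v) = ((v + v)/(v + 2))/4 = ((2*v)/(2 + v))/4 = (2*v/(2 + v))/4 = v/(2*(2 + v)))
D = -18 (D = (3*(-2))*3 = -6*3 = -18)
(D + E)*N(13) = (-18 - 16)*((½)*13/(2 + 13)) = -17*13/15 = -34*13/30 = -221/15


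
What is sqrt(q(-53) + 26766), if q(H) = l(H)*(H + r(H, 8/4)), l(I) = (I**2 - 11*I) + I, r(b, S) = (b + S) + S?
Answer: 6*I*sqrt(8717) ≈ 560.19*I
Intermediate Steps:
r(b, S) = b + 2*S (r(b, S) = (S + b) + S = b + 2*S)
l(I) = I**2 - 10*I
q(H) = H*(-10 + H)*(4 + 2*H) (q(H) = (H*(-10 + H))*(H + (H + 2*(8/4))) = (H*(-10 + H))*(H + (H + 2*(8*(1/4)))) = (H*(-10 + H))*(H + (H + 2*2)) = (H*(-10 + H))*(H + (H + 4)) = (H*(-10 + H))*(H + (4 + H)) = (H*(-10 + H))*(4 + 2*H) = H*(-10 + H)*(4 + 2*H))
sqrt(q(-53) + 26766) = sqrt(2*(-53)*(-10 - 53)*(2 - 53) + 26766) = sqrt(2*(-53)*(-63)*(-51) + 26766) = sqrt(-340578 + 26766) = sqrt(-313812) = 6*I*sqrt(8717)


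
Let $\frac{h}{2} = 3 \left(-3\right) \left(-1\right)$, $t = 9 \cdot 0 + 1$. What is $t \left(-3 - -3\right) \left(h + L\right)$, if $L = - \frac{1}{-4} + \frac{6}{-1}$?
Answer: $0$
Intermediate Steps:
$t = 1$ ($t = 0 + 1 = 1$)
$h = 18$ ($h = 2 \cdot 3 \left(-3\right) \left(-1\right) = 2 \left(\left(-9\right) \left(-1\right)\right) = 2 \cdot 9 = 18$)
$L = - \frac{23}{4}$ ($L = \left(-1\right) \left(- \frac{1}{4}\right) + 6 \left(-1\right) = \frac{1}{4} - 6 = - \frac{23}{4} \approx -5.75$)
$t \left(-3 - -3\right) \left(h + L\right) = 1 \left(-3 - -3\right) \left(18 - \frac{23}{4}\right) = 1 \left(-3 + 3\right) \frac{49}{4} = 1 \cdot 0 \cdot \frac{49}{4} = 1 \cdot 0 = 0$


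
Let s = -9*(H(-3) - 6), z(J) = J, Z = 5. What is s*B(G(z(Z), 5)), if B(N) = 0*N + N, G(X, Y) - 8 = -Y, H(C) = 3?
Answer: 81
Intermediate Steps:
G(X, Y) = 8 - Y
B(N) = N (B(N) = 0 + N = N)
s = 27 (s = -9*(3 - 6) = -9*(-3) = 27)
s*B(G(z(Z), 5)) = 27*(8 - 1*5) = 27*(8 - 5) = 27*3 = 81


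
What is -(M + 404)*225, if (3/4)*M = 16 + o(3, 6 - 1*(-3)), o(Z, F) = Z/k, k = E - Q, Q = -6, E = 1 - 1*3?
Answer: -95925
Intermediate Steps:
E = -2 (E = 1 - 3 = -2)
k = 4 (k = -2 - 1*(-6) = -2 + 6 = 4)
o(Z, F) = Z/4
M = 67/3 (M = 4*(16 + (1/4)*3)/3 = 4*(16 + 3/4)/3 = (4/3)*(67/4) = 67/3 ≈ 22.333)
-(M + 404)*225 = -(67/3 + 404)*225 = -1279*225/3 = -1*95925 = -95925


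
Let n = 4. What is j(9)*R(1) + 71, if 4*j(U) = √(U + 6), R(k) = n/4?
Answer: 71 + √15/4 ≈ 71.968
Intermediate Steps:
R(k) = 1 (R(k) = 4/4 = 4*(¼) = 1)
j(U) = √(6 + U)/4 (j(U) = √(U + 6)/4 = √(6 + U)/4)
j(9)*R(1) + 71 = (√(6 + 9)/4)*1 + 71 = (√15/4)*1 + 71 = √15/4 + 71 = 71 + √15/4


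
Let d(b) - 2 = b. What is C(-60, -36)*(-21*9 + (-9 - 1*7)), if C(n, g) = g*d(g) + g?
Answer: -243540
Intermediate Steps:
d(b) = 2 + b
C(n, g) = g + g*(2 + g) (C(n, g) = g*(2 + g) + g = g + g*(2 + g))
C(-60, -36)*(-21*9 + (-9 - 1*7)) = (-36*(3 - 36))*(-21*9 + (-9 - 1*7)) = (-36*(-33))*(-189 + (-9 - 7)) = 1188*(-189 - 16) = 1188*(-205) = -243540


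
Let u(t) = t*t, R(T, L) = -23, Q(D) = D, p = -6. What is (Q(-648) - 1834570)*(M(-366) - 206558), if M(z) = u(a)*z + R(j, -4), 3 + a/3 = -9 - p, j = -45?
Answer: 596748660970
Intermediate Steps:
a = -18 (a = -9 + 3*(-9 - 1*(-6)) = -9 + 3*(-9 + 6) = -9 + 3*(-3) = -9 - 9 = -18)
u(t) = t²
M(z) = -23 + 324*z (M(z) = (-18)²*z - 23 = 324*z - 23 = -23 + 324*z)
(Q(-648) - 1834570)*(M(-366) - 206558) = (-648 - 1834570)*((-23 + 324*(-366)) - 206558) = -1835218*((-23 - 118584) - 206558) = -1835218*(-118607 - 206558) = -1835218*(-325165) = 596748660970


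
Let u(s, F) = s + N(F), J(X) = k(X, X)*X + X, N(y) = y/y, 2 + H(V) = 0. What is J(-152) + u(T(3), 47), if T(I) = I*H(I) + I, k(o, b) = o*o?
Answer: -3511962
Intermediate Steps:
k(o, b) = o²
H(V) = -2 (H(V) = -2 + 0 = -2)
N(y) = 1
J(X) = X + X³ (J(X) = X²*X + X = X³ + X = X + X³)
T(I) = -I (T(I) = I*(-2) + I = -2*I + I = -I)
u(s, F) = 1 + s (u(s, F) = s + 1 = 1 + s)
J(-152) + u(T(3), 47) = (-152 + (-152)³) + (1 - 1*3) = (-152 - 3511808) + (1 - 3) = -3511960 - 2 = -3511962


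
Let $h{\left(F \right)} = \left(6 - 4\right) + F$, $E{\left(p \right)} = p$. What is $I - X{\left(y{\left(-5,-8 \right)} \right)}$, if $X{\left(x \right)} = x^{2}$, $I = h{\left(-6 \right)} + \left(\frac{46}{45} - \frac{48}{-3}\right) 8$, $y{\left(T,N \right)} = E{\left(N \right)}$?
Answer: $\frac{3068}{45} \approx 68.178$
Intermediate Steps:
$y{\left(T,N \right)} = N$
$h{\left(F \right)} = 2 + F$
$I = \frac{5948}{45}$ ($I = \left(2 - 6\right) + \left(\frac{46}{45} - \frac{48}{-3}\right) 8 = -4 + \left(46 \cdot \frac{1}{45} - -16\right) 8 = -4 + \left(\frac{46}{45} + 16\right) 8 = -4 + \frac{766}{45} \cdot 8 = -4 + \frac{6128}{45} = \frac{5948}{45} \approx 132.18$)
$I - X{\left(y{\left(-5,-8 \right)} \right)} = \frac{5948}{45} - \left(-8\right)^{2} = \frac{5948}{45} - 64 = \frac{3068}{45}$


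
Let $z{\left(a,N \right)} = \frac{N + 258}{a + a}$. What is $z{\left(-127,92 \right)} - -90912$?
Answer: $\frac{11545649}{127} \approx 90911.0$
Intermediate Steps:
$z{\left(a,N \right)} = \frac{258 + N}{2 a}$
$z{\left(-127,92 \right)} - -90912 = \frac{258 + 92}{2 \left(-127\right)} - -90912 = \frac{1}{2} \left(- \frac{1}{127}\right) 350 + 90912 = - \frac{175}{127} + 90912 = \frac{11545649}{127}$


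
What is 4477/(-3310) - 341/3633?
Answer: -17393651/12025230 ≈ -1.4464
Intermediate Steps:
4477/(-3310) - 341/3633 = 4477*(-1/3310) - 341*1/3633 = -4477/3310 - 341/3633 = -17393651/12025230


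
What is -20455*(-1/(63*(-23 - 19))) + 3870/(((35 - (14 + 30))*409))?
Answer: -9503875/1082214 ≈ -8.7819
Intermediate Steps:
-20455*(-1/(63*(-23 - 19))) + 3870/(((35 - (14 + 30))*409)) = -20455/((-63*(-42))) + 3870/(((35 - 1*44)*409)) = -20455/2646 + 3870/(((35 - 44)*409)) = -20455*1/2646 + 3870/((-9*409)) = -20455/2646 + 3870/(-3681) = -20455/2646 + 3870*(-1/3681) = -20455/2646 - 430/409 = -9503875/1082214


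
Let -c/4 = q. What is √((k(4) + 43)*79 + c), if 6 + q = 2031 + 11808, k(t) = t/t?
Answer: 4*I*√3241 ≈ 227.72*I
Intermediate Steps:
k(t) = 1
q = 13833 (q = -6 + (2031 + 11808) = -6 + 13839 = 13833)
c = -55332 (c = -4*13833 = -55332)
√((k(4) + 43)*79 + c) = √((1 + 43)*79 - 55332) = √(44*79 - 55332) = √(3476 - 55332) = √(-51856) = 4*I*√3241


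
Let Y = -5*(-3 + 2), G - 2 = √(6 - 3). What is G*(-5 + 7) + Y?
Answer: 9 + 2*√3 ≈ 12.464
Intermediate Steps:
G = 2 + √3 (G = 2 + √(6 - 3) = 2 + √3 ≈ 3.7321)
Y = 5 (Y = -5*(-1) = 5)
G*(-5 + 7) + Y = (2 + √3)*(-5 + 7) + 5 = (2 + √3)*2 + 5 = (4 + 2*√3) + 5 = 9 + 2*√3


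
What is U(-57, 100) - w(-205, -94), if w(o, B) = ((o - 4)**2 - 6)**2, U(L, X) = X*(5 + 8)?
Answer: -1907504325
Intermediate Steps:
U(L, X) = 13*X (U(L, X) = X*13 = 13*X)
w(o, B) = (-6 + (-4 + o)**2)**2 (w(o, B) = ((-4 + o)**2 - 6)**2 = (-6 + (-4 + o)**2)**2)
U(-57, 100) - w(-205, -94) = 13*100 - (-6 + (-4 - 205)**2)**2 = 1300 - (-6 + (-209)**2)**2 = 1300 - (-6 + 43681)**2 = 1300 - 1*43675**2 = 1300 - 1*1907505625 = 1300 - 1907505625 = -1907504325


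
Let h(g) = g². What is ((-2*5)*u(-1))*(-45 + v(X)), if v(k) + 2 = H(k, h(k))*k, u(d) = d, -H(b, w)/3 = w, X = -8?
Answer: 14890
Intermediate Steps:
H(b, w) = -3*w
v(k) = -2 - 3*k³ (v(k) = -2 + (-3*k²)*k = -2 - 3*k³)
((-2*5)*u(-1))*(-45 + v(X)) = (-2*5*(-1))*(-45 + (-2 - 3*(-8)³)) = (-10*(-1))*(-45 + (-2 - 3*(-512))) = 10*(-45 + (-2 + 1536)) = 10*(-45 + 1534) = 10*1489 = 14890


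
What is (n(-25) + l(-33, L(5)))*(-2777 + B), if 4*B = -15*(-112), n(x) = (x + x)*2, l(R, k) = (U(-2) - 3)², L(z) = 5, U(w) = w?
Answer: 176775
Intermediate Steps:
l(R, k) = 25 (l(R, k) = (-2 - 3)² = (-5)² = 25)
n(x) = 4*x (n(x) = (2*x)*2 = 4*x)
B = 420 (B = (-15*(-112))/4 = (¼)*1680 = 420)
(n(-25) + l(-33, L(5)))*(-2777 + B) = (4*(-25) + 25)*(-2777 + 420) = (-100 + 25)*(-2357) = -75*(-2357) = 176775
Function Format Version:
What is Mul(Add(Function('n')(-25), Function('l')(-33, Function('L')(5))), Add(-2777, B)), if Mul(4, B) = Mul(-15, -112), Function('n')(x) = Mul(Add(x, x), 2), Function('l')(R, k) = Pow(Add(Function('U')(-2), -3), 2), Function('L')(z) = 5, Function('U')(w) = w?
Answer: 176775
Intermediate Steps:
Function('l')(R, k) = 25 (Function('l')(R, k) = Pow(Add(-2, -3), 2) = Pow(-5, 2) = 25)
Function('n')(x) = Mul(4, x) (Function('n')(x) = Mul(Mul(2, x), 2) = Mul(4, x))
B = 420 (B = Mul(Rational(1, 4), Mul(-15, -112)) = Mul(Rational(1, 4), 1680) = 420)
Mul(Add(Function('n')(-25), Function('l')(-33, Function('L')(5))), Add(-2777, B)) = Mul(Add(Mul(4, -25), 25), Add(-2777, 420)) = Mul(Add(-100, 25), -2357) = Mul(-75, -2357) = 176775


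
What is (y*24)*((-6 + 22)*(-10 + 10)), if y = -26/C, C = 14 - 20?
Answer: 0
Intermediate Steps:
C = -6
y = 13/3 (y = -26/(-6) = -26*(-⅙) = 13/3 ≈ 4.3333)
(y*24)*((-6 + 22)*(-10 + 10)) = ((13/3)*24)*((-6 + 22)*(-10 + 10)) = 104*(16*0) = 104*0 = 0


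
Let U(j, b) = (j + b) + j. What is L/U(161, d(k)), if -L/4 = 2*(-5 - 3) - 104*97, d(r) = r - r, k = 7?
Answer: 20208/161 ≈ 125.52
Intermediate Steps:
d(r) = 0
L = 40416 (L = -4*(2*(-5 - 3) - 104*97) = -4*(2*(-8) - 10088) = -4*(-16 - 10088) = -4*(-10104) = 40416)
U(j, b) = b + 2*j (U(j, b) = (b + j) + j = b + 2*j)
L/U(161, d(k)) = 40416/(0 + 2*161) = 40416/(0 + 322) = 40416/322 = 40416*(1/322) = 20208/161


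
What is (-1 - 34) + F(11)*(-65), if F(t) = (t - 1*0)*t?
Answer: -7900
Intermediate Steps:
F(t) = t**2 (F(t) = (t + 0)*t = t*t = t**2)
(-1 - 34) + F(11)*(-65) = (-1 - 34) + 11**2*(-65) = -35 + 121*(-65) = -35 - 7865 = -7900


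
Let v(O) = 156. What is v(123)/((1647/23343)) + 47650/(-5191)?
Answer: 2091620942/949953 ≈ 2201.8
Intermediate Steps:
v(123)/((1647/23343)) + 47650/(-5191) = 156/((1647/23343)) + 47650/(-5191) = 156/((1647*(1/23343))) + 47650*(-1/5191) = 156/(549/7781) - 47650/5191 = 156*(7781/549) - 47650/5191 = 404612/183 - 47650/5191 = 2091620942/949953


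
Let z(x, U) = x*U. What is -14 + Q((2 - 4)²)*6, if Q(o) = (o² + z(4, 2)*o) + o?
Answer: 298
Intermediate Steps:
z(x, U) = U*x
Q(o) = o² + 9*o (Q(o) = (o² + (2*4)*o) + o = (o² + 8*o) + o = o² + 9*o)
-14 + Q((2 - 4)²)*6 = -14 + ((2 - 4)²*(9 + (2 - 4)²))*6 = -14 + ((-2)²*(9 + (-2)²))*6 = -14 + (4*(9 + 4))*6 = -14 + (4*13)*6 = -14 + 52*6 = -14 + 312 = 298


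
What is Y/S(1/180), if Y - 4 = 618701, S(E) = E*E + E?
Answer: 20046042000/181 ≈ 1.1075e+8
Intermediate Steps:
S(E) = E + E² (S(E) = E² + E = E + E²)
Y = 618705 (Y = 4 + 618701 = 618705)
Y/S(1/180) = 618705/(((1 + 1/180)/180)) = 618705/(((1/180)*(181/180))) = 618705/(181/32400) = 618705*(32400/181) = 20046042000/181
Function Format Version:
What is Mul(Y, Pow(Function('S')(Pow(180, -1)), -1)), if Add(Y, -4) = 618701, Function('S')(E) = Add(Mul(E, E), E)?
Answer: Rational(20046042000, 181) ≈ 1.1075e+8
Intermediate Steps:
Function('S')(E) = Add(E, Pow(E, 2)) (Function('S')(E) = Add(Pow(E, 2), E) = Add(E, Pow(E, 2)))
Y = 618705 (Y = Add(4, 618701) = 618705)
Mul(Y, Pow(Function('S')(Pow(180, -1)), -1)) = Mul(618705, Pow(Mul(Pow(180, -1), Add(1, Pow(180, -1))), -1)) = Mul(618705, Pow(Mul(Rational(1, 180), Add(1, Rational(1, 180))), -1)) = Mul(618705, Pow(Mul(Rational(1, 180), Rational(181, 180)), -1)) = Mul(618705, Pow(Rational(181, 32400), -1)) = Mul(618705, Rational(32400, 181)) = Rational(20046042000, 181)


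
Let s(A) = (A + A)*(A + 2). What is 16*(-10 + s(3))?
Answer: 320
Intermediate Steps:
s(A) = 2*A*(2 + A) (s(A) = (2*A)*(2 + A) = 2*A*(2 + A))
16*(-10 + s(3)) = 16*(-10 + 2*3*(2 + 3)) = 16*(-10 + 2*3*5) = 16*(-10 + 30) = 16*20 = 320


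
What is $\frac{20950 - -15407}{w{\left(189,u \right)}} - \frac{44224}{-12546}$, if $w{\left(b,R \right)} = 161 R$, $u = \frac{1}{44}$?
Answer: $\frac{10038528316}{1009953} \approx 9939.6$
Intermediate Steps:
$u = \frac{1}{44} \approx 0.022727$
$\frac{20950 - -15407}{w{\left(189,u \right)}} - \frac{44224}{-12546} = \frac{20950 - -15407}{161 \cdot \frac{1}{44}} - \frac{44224}{-12546} = \frac{20950 + 15407}{\frac{161}{44}} - - \frac{22112}{6273} = 36357 \cdot \frac{44}{161} + \frac{22112}{6273} = \frac{1599708}{161} + \frac{22112}{6273} = \frac{10038528316}{1009953}$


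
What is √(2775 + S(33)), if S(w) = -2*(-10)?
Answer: √2795 ≈ 52.868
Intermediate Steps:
S(w) = 20
√(2775 + S(33)) = √(2775 + 20) = √2795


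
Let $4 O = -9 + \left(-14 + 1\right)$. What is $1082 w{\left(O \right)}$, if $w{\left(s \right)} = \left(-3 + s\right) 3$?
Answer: $-27591$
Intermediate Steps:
$O = - \frac{11}{2}$ ($O = \frac{-9 + \left(-14 + 1\right)}{4} = \frac{-9 - 13}{4} = \frac{1}{4} \left(-22\right) = - \frac{11}{2} \approx -5.5$)
$w{\left(s \right)} = -9 + 3 s$
$1082 w{\left(O \right)} = 1082 \left(-9 + 3 \left(- \frac{11}{2}\right)\right) = 1082 \left(-9 - \frac{33}{2}\right) = 1082 \left(- \frac{51}{2}\right) = -27591$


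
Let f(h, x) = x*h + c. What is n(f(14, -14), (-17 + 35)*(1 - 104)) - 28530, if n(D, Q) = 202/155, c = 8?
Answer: -4421948/155 ≈ -28529.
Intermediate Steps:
f(h, x) = 8 + h*x (f(h, x) = x*h + 8 = h*x + 8 = 8 + h*x)
n(D, Q) = 202/155 (n(D, Q) = 202*(1/155) = 202/155)
n(f(14, -14), (-17 + 35)*(1 - 104)) - 28530 = 202/155 - 28530 = -4421948/155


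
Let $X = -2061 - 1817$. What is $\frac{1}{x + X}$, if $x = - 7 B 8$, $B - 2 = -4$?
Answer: $- \frac{1}{3766} \approx -0.00026553$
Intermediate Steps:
$B = -2$ ($B = 2 - 4 = -2$)
$x = 112$ ($x = \left(-7\right) \left(-2\right) 8 = 14 \cdot 8 = 112$)
$X = -3878$ ($X = -2061 - 1817 = -3878$)
$\frac{1}{x + X} = \frac{1}{112 - 3878} = \frac{1}{-3766} = - \frac{1}{3766}$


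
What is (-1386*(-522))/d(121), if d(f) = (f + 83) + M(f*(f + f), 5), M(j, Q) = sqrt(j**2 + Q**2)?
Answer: -13417488/77944903 + 65772*sqrt(857435549)/77944903 ≈ 24.537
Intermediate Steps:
M(j, Q) = sqrt(Q**2 + j**2)
d(f) = 83 + f + sqrt(25 + 4*f**4) (d(f) = (f + 83) + sqrt(5**2 + (f*(f + f))**2) = (83 + f) + sqrt(25 + (f*(2*f))**2) = (83 + f) + sqrt(25 + (2*f**2)**2) = (83 + f) + sqrt(25 + 4*f**4) = 83 + f + sqrt(25 + 4*f**4))
(-1386*(-522))/d(121) = (-1386*(-522))/(83 + 121 + sqrt(25 + 4*121**4)) = 723492/(83 + 121 + sqrt(25 + 4*214358881)) = 723492/(83 + 121 + sqrt(25 + 857435524)) = 723492/(83 + 121 + sqrt(857435549)) = 723492/(204 + sqrt(857435549))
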